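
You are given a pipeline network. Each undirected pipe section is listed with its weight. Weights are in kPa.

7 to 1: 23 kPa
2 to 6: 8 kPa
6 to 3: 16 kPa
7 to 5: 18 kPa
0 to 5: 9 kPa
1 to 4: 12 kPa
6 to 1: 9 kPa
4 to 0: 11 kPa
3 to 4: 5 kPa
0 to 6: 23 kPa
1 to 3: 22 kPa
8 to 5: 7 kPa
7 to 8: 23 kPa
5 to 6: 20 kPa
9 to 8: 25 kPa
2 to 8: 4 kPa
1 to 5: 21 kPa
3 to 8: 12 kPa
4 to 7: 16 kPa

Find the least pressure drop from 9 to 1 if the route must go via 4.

Shortest 9→4: 9 → 8 → 3 → 4 = 42
Best 4 to 1: 4 → 1 costing 12
Total via 4: 42 + 12 = 54 kPa.

54 kPa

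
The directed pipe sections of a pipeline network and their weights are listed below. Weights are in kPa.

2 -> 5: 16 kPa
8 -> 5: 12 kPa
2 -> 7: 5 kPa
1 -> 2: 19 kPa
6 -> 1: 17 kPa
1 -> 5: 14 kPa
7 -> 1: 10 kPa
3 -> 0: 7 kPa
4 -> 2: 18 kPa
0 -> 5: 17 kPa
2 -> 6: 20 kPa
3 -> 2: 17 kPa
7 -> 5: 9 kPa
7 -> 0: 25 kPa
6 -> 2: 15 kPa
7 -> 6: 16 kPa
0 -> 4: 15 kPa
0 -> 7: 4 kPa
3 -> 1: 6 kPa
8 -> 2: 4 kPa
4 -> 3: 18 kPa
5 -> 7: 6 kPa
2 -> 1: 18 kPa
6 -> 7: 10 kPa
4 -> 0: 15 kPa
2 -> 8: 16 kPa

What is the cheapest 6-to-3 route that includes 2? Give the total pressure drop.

78 kPa

Best 6 to 2: 6 → 2 costing 15
Shortest 2→3: 2 → 7 → 0 → 4 → 3 = 63
Total via 2: 15 + 63 = 78 kPa.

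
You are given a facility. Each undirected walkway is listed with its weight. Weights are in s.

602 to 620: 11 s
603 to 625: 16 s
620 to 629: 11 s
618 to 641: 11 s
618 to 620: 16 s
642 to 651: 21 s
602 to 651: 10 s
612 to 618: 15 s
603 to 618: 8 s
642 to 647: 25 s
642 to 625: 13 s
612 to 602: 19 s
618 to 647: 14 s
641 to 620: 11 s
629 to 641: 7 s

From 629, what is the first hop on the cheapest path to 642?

620

Compare a few routes:
629 → 620 → 602 → 651 → 642: 11+11+10+21 = 53
629 → 641 → 618 → 647 → 642: 7+11+14+25 = 57
629 → 641 → 620 → 602 → 651 → 642: 7+11+11+10+21 = 60
629 → 641 → 618 → 603 → 625 → 642: 7+11+8+16+13 = 55
The minimum is 53 s via 629 → 620 → 602 → 651 → 642.
So from 629 the first move is to 620.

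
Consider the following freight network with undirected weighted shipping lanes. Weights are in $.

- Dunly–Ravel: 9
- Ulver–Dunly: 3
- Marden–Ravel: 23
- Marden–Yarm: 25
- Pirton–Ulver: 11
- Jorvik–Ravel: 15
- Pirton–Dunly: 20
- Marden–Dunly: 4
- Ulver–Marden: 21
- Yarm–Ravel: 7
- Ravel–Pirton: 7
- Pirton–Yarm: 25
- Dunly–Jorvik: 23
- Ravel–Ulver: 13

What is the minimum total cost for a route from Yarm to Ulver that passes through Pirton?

$25

Best Yarm to Pirton: Yarm → Ravel → Pirton costing 14
Shortest Pirton→Ulver: Pirton → Ulver = 11
Total via Pirton: 14 + 11 = $25.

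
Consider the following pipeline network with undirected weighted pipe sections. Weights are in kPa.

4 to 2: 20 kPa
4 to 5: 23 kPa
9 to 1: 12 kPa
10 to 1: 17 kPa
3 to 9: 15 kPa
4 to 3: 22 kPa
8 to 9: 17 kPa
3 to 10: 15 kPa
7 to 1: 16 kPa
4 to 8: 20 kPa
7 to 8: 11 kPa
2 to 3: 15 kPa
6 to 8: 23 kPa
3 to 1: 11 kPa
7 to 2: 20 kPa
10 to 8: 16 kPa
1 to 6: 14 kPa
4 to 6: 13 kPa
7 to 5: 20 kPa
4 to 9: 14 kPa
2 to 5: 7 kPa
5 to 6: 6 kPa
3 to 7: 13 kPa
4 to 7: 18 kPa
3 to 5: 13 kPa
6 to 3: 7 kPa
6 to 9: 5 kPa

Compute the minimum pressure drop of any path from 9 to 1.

12 kPa

Compare a few routes:
9 → 1: 12 = 12
9 → 3 → 1: 15+11 = 26
9 → 6 → 3 → 1: 5+7+11 = 23
9 → 6 → 1: 5+14 = 19
The minimum is 12 kPa via 9 → 1.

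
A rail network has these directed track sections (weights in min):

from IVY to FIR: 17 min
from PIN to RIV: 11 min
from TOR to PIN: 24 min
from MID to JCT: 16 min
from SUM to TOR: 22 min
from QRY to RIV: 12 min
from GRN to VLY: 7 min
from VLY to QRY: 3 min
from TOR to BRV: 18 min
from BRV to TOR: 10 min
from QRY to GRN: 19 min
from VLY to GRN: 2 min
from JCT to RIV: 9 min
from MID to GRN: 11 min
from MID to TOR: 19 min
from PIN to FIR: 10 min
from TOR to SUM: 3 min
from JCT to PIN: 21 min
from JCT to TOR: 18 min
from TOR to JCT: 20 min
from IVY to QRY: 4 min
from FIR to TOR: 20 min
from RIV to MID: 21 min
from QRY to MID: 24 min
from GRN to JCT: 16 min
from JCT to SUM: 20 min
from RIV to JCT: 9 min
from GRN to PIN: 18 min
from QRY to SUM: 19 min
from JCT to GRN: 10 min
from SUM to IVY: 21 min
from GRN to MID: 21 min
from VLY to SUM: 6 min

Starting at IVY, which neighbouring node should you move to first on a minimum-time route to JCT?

QRY

Compare a few routes:
IVY → QRY → MID → JCT: 4+24+16 = 44
IVY → QRY → GRN → JCT: 4+19+16 = 39
IVY → QRY → RIV → JCT: 4+12+9 = 25
IVY → QRY → RIV → MID → JCT: 4+12+21+16 = 53
Cheapest is IVY → QRY → RIV → JCT at 25 min.
So from IVY the first move is to QRY.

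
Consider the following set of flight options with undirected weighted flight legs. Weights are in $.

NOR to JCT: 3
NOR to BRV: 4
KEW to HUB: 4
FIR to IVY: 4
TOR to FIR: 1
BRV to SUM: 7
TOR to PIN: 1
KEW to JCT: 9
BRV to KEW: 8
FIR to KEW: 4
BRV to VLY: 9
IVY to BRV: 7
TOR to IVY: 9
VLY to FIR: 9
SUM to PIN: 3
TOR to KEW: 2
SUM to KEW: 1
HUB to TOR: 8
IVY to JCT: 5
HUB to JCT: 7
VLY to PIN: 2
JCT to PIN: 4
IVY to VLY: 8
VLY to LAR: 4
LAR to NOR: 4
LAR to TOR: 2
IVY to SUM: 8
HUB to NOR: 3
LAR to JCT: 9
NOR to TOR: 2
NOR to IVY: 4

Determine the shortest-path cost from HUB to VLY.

Candidate routes:
HUB–KEW–TOR–PIN–VLY: 4+2+1+2 = 9
HUB–NOR–TOR–PIN–VLY: 3+2+1+2 = 8
HUB–KEW–SUM–PIN–VLY: 4+1+3+2 = 10
The minimum is $8 via HUB–NOR–TOR–PIN–VLY.

$8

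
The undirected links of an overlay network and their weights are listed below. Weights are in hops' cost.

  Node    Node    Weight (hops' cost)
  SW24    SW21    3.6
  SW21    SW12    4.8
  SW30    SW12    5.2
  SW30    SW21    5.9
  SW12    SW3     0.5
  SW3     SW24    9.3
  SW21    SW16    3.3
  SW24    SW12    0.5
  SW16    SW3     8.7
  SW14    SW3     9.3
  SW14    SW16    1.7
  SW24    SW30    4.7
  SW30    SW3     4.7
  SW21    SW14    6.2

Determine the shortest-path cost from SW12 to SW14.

9.1 hops' cost

Shortest distances from SW12:
SW12: 0
SW24: 0.5  (via SW12)
SW3: 0.5  (via SW12)
SW21: 4.1  (via SW24)
SW30: 5.2  (via SW12)
SW16: 7.4  (via SW21)
SW14: 9.1  (via SW16)
Shortest route: SW12–SW24–SW21–SW16–SW14 = 9.1 hops' cost.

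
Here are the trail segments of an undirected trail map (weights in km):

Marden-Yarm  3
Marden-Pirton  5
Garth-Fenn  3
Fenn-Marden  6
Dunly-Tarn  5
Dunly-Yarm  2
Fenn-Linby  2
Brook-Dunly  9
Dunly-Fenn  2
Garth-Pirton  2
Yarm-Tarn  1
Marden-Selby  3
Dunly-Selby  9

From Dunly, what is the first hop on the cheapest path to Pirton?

Candidate routes:
Dunly–Yarm–Marden–Pirton: 2+3+5 = 10
Dunly–Fenn–Garth–Pirton: 2+3+2 = 7
Dunly–Fenn–Marden–Pirton: 2+6+5 = 13
The minimum is 7 km via Dunly–Fenn–Garth–Pirton.
So from Dunly the first move is to Fenn.

Fenn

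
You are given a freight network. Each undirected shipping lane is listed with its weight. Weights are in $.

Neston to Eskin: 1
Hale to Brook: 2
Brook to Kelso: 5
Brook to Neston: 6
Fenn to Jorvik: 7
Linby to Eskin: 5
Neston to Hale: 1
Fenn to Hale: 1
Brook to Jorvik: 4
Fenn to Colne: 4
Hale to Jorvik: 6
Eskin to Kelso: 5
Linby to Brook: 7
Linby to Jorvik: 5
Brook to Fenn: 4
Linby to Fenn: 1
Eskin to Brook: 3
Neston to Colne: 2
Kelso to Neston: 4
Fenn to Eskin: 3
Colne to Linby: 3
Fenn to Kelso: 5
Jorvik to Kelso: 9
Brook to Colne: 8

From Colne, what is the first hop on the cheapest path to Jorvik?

Compare a few routes:
Colne - Neston - Hale - Brook - Jorvik: 2+1+2+4 = 9
Colne - Fenn - Linby - Jorvik: 4+1+5 = 10
Colne - Linby - Jorvik: 3+5 = 8
Colne - Neston - Hale - Jorvik: 2+1+6 = 9
Cheapest is Colne - Linby - Jorvik at $8.
So from Colne the first move is to Linby.

Linby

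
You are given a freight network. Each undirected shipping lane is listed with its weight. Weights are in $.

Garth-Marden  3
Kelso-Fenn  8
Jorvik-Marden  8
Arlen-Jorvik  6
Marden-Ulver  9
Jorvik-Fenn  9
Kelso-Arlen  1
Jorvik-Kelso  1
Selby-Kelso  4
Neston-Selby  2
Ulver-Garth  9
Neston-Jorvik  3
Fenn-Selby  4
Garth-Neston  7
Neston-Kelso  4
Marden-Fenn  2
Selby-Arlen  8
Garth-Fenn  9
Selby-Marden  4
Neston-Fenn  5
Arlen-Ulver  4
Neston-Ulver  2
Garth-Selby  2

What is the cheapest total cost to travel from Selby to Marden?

Shortest distances from Selby:
Selby: 0
Garth: 2  (via Selby)
Neston: 2  (via Selby)
Marden: 4  (via Selby)
Shortest route: Selby–Marden = $4.

$4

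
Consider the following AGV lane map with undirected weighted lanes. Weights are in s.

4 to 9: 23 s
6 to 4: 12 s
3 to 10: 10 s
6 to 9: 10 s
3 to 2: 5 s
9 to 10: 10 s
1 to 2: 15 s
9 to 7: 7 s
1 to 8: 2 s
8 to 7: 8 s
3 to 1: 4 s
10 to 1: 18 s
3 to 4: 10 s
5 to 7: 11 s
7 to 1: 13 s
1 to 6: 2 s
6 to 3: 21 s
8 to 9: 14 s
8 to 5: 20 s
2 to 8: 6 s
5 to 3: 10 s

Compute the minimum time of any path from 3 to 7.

14 s

Compare a few routes:
3 - 1 - 8 - 7: 4+2+8 = 14
3 - 2 - 8 - 7: 5+6+8 = 19
3 - 1 - 7: 4+13 = 17
3 - 5 - 7: 10+11 = 21
Cheapest is 3 - 1 - 8 - 7 at 14 s.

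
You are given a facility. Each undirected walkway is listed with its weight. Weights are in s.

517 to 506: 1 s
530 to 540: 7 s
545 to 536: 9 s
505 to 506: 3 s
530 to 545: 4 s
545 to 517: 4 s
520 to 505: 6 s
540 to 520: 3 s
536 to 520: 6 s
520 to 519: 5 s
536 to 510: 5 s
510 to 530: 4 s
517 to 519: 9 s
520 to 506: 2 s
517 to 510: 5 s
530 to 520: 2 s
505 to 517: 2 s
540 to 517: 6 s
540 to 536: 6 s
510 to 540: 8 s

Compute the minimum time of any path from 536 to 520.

Running Dijkstra from 536:
536: 0
510: 5  (via 536)
520: 6  (via 536)
Shortest route: 536 → 520 = 6 s.

6 s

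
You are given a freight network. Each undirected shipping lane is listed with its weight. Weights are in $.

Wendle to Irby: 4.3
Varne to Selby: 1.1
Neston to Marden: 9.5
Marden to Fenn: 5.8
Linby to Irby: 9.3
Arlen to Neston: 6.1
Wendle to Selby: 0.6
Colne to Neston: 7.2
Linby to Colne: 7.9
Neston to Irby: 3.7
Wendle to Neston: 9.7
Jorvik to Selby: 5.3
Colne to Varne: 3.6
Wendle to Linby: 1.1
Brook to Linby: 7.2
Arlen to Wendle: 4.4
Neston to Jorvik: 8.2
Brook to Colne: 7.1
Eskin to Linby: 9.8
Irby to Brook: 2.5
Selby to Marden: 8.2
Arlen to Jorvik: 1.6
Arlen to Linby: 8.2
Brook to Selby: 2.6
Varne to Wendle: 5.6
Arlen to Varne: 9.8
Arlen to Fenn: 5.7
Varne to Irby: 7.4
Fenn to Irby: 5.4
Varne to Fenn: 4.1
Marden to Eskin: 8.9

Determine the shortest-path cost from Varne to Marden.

Shortest distances from Varne:
Varne: 0
Selby: 1.1  (via Varne)
Wendle: 1.7  (via Selby)
Linby: 2.8  (via Wendle)
Colne: 3.6  (via Varne)
Brook: 3.7  (via Selby)
Fenn: 4.1  (via Varne)
Irby: 6  (via Wendle)
Arlen: 6.1  (via Wendle)
Jorvik: 6.4  (via Selby)
Marden: 9.3  (via Selby)
Shortest route: Varne–Selby–Marden = $9.3.

$9.3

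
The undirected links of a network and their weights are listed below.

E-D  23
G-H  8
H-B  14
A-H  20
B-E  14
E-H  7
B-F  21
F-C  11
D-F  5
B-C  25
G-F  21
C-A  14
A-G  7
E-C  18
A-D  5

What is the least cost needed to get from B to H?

14

Compare a few routes:
B → E → H: 14+7 = 21
B → H: 14 = 14
The minimum is 14 via B → H.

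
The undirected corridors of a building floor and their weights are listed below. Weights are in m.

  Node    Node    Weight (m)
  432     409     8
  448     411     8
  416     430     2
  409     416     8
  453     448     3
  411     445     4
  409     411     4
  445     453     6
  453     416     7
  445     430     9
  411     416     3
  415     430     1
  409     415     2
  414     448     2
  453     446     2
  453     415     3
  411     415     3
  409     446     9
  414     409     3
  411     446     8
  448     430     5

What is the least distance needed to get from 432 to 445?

Candidate routes:
432 → 409 → 411 → 445: 8+4+4 = 16
432 → 409 → 415 → 411 → 445: 8+2+3+4 = 17
Cheapest is 432 → 409 → 411 → 445 at 16 m.

16 m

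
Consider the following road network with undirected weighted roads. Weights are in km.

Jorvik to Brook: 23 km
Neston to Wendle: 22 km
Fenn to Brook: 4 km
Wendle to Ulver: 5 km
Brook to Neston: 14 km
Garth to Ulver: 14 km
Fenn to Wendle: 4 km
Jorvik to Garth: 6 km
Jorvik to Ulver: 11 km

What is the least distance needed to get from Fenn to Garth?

Shortest distances from Fenn:
Fenn: 0
Brook: 4  (via Fenn)
Wendle: 4  (via Fenn)
Ulver: 9  (via Wendle)
Neston: 18  (via Brook)
Jorvik: 20  (via Ulver)
Garth: 23  (via Ulver)
Shortest route: Fenn–Wendle–Ulver–Garth = 23 km.

23 km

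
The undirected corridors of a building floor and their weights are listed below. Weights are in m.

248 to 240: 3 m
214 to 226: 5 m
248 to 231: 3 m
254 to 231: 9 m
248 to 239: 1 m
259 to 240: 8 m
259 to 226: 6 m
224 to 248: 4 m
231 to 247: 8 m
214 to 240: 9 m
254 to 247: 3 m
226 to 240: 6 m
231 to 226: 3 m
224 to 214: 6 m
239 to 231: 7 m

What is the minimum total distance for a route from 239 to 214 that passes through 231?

12 m

Shortest 239→231: 239–248–231 = 4
Best 231 to 214: 231–226–214 costing 8
Total via 231: 4 + 8 = 12 m.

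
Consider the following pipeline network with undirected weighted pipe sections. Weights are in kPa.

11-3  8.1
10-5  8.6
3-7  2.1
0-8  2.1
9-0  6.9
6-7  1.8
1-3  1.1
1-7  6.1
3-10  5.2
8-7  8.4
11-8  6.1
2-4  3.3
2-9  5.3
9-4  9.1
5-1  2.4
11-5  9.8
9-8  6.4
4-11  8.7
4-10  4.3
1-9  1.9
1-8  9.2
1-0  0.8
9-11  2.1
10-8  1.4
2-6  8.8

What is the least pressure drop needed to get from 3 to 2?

8.3 kPa

Compare a few routes:
3–7–6–2: 2.1+1.8+8.8 = 12.7
3–1–9–2: 1.1+1.9+5.3 = 8.3
Cheapest is 3–1–9–2 at 8.3 kPa.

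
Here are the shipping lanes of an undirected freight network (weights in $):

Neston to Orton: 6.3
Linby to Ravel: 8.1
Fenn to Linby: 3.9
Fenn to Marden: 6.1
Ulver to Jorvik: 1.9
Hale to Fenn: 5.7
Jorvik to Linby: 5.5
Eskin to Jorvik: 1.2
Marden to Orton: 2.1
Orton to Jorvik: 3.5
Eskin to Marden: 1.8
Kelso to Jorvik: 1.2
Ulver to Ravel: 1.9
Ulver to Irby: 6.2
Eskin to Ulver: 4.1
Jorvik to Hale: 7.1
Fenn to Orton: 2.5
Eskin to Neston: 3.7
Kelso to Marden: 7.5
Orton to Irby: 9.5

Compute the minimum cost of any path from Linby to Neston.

$10.4

Shortest distances from Linby:
Linby: 0
Fenn: 3.9  (via Linby)
Jorvik: 5.5  (via Linby)
Orton: 6.4  (via Fenn)
Eskin: 6.7  (via Jorvik)
Kelso: 6.7  (via Jorvik)
Ulver: 7.4  (via Jorvik)
Ravel: 8.1  (via Linby)
Marden: 8.5  (via Orton)
Hale: 9.6  (via Fenn)
Neston: 10.4  (via Eskin)
Shortest route: Linby → Jorvik → Eskin → Neston = $10.4.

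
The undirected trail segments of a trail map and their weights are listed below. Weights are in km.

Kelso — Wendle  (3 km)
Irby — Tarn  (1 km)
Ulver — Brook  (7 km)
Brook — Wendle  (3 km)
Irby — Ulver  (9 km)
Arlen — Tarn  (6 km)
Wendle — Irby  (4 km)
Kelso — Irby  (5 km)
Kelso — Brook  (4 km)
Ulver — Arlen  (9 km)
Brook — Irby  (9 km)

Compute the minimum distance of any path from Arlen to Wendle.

11 km

Settle nodes by increasing distance from Arlen:
Arlen: 0
Tarn: 6  (via Arlen)
Irby: 7  (via Tarn)
Ulver: 9  (via Arlen)
Wendle: 11  (via Irby)
Shortest route: Arlen–Tarn–Irby–Wendle = 11 km.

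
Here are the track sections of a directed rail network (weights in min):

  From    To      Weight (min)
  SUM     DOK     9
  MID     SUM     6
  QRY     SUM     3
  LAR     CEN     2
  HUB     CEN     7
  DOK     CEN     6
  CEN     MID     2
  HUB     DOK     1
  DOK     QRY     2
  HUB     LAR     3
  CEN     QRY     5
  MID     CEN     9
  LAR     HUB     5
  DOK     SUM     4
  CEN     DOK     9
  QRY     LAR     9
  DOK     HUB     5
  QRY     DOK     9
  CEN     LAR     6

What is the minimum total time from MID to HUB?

20 min

Shortest distances from MID:
MID: 0
SUM: 6  (via MID)
CEN: 9  (via MID)
QRY: 14  (via CEN)
LAR: 15  (via CEN)
DOK: 15  (via SUM)
HUB: 20  (via LAR)
Shortest route: MID → CEN → LAR → HUB = 20 min.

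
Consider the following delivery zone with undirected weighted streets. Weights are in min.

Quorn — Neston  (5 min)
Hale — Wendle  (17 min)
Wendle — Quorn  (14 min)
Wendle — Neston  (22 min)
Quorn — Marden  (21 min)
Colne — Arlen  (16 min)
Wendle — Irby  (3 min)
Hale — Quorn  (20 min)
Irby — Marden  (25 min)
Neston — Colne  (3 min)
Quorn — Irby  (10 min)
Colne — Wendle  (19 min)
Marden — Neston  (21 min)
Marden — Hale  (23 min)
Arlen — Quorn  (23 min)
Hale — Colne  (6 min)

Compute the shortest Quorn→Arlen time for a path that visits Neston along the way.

Best Quorn to Neston: Quorn → Neston costing 5
Best Neston to Arlen: Neston → Colne → Arlen costing 19
Total via Neston: 5 + 19 = 24 min.

24 min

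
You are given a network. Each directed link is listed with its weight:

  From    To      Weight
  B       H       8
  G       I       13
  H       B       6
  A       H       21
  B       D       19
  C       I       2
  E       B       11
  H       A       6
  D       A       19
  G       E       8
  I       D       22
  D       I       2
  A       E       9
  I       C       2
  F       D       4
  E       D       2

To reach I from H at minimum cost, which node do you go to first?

Candidate routes:
H - A - E - B - D - I: 6+9+11+19+2 = 47
H - B - D - I: 6+19+2 = 27
H - A - E - D - I: 6+9+2+2 = 19
The minimum is 19 via H - A - E - D - I.
So from H the first move is to A.

A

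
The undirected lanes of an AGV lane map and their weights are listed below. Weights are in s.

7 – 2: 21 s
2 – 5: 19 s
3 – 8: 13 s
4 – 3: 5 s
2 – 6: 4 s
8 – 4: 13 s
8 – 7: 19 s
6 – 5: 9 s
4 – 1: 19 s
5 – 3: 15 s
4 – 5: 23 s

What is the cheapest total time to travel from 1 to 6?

Settle nodes by increasing distance from 1:
1: 0
4: 19  (via 1)
3: 24  (via 4)
8: 32  (via 4)
5: 39  (via 3)
6: 48  (via 5)
Shortest route: 1 → 4 → 3 → 5 → 6 = 48 s.

48 s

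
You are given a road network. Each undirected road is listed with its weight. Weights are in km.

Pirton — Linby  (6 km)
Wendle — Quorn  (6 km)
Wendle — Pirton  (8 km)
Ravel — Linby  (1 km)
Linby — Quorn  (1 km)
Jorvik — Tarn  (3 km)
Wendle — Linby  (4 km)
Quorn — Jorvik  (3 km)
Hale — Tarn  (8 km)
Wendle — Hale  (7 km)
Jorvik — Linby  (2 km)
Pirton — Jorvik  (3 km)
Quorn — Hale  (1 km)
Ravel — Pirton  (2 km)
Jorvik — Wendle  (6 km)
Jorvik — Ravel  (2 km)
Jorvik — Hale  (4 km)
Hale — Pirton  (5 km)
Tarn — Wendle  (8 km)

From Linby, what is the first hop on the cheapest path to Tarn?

Enumerating some paths:
Linby - Ravel - Jorvik - Tarn: 1+2+3 = 6
Linby - Jorvik - Tarn: 2+3 = 5
Cheapest is Linby - Jorvik - Tarn at 5 km.
So from Linby the first move is to Jorvik.

Jorvik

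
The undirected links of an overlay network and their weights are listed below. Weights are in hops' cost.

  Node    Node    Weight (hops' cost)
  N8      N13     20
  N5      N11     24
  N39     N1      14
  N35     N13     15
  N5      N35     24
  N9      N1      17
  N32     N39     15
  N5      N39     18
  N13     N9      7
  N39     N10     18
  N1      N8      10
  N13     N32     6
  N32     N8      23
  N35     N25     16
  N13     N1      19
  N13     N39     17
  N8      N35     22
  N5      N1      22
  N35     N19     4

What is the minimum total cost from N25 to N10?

Running Dijkstra from N25:
N25: 0
N35: 16  (via N25)
N19: 20  (via N35)
N13: 31  (via N35)
N32: 37  (via N13)
N9: 38  (via N13)
N8: 38  (via N35)
N5: 40  (via N35)
N39: 48  (via N13)
N1: 48  (via N8)
N11: 64  (via N5)
N10: 66  (via N39)
Shortest route: N25–N35–N13–N39–N10 = 66 hops' cost.

66 hops' cost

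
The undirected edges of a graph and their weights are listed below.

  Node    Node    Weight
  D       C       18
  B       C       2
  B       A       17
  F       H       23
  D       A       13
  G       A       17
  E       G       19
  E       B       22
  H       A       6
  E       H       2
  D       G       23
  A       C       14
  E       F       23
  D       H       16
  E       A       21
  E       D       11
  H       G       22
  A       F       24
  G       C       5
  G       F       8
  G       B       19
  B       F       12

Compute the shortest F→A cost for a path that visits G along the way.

25

Shortest F→G: F–G = 8
Best G to A: G–A costing 17
Total via G: 8 + 17 = 25.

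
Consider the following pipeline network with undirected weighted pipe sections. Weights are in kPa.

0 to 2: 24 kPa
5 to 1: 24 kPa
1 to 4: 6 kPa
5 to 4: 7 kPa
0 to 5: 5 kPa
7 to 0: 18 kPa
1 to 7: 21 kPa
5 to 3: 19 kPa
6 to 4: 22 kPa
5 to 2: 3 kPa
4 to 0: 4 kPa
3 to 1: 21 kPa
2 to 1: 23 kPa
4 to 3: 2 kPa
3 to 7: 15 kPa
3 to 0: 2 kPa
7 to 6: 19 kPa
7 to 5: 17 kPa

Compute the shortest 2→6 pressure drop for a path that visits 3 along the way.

34 kPa

Best 2 to 3: 2–5–0–3 costing 10
Best 3 to 6: 3–4–6 costing 24
Total via 3: 10 + 24 = 34 kPa.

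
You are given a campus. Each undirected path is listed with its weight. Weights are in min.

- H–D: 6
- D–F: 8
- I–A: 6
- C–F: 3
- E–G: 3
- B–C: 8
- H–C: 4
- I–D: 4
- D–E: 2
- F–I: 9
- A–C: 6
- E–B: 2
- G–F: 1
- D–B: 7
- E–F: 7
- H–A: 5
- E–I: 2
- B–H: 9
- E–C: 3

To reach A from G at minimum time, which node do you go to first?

F

Enumerating some paths:
G - F - C - A: 1+3+6 = 10
G - E - I - A: 3+2+6 = 11
The minimum is 10 min via G - F - C - A.
So from G the first move is to F.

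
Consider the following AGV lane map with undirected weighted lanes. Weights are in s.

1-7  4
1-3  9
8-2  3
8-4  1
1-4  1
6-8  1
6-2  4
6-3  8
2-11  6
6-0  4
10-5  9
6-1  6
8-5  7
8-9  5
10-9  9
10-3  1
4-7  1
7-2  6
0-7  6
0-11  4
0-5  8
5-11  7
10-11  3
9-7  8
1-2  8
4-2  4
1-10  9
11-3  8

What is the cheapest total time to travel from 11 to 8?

9 s

Settle nodes by increasing distance from 11:
11: 0
10: 3  (via 11)
0: 4  (via 11)
3: 4  (via 10)
2: 6  (via 11)
5: 7  (via 11)
6: 8  (via 0)
8: 9  (via 2)
Shortest route: 11–2–8 = 9 s.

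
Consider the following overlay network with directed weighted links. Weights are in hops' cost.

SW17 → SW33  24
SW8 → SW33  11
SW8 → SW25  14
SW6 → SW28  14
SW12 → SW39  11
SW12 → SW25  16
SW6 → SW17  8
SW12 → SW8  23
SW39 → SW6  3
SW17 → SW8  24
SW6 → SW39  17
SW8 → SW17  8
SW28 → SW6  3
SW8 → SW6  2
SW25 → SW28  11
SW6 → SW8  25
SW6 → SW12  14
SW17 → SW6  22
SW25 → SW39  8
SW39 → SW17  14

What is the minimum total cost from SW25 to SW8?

36 hops' cost

Shortest distances from SW25:
SW25: 0
SW39: 8  (via SW25)
SW6: 11  (via SW39)
SW28: 11  (via SW25)
SW17: 19  (via SW6)
SW12: 25  (via SW6)
SW8: 36  (via SW6)
Shortest route: SW25 → SW39 → SW6 → SW8 = 36 hops' cost.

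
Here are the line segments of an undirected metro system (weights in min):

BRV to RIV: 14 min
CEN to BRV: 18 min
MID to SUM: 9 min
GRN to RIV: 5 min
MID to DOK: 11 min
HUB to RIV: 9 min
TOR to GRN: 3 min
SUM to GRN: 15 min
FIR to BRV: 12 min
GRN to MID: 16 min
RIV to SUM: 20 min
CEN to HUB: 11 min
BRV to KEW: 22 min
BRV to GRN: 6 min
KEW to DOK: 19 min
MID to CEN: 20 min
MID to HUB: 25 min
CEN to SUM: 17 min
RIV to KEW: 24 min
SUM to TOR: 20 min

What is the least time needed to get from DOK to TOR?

30 min

Compare a few routes:
DOK - MID - SUM - GRN - TOR: 11+9+15+3 = 38
DOK - MID - GRN - TOR: 11+16+3 = 30
Cheapest is DOK - MID - GRN - TOR at 30 min.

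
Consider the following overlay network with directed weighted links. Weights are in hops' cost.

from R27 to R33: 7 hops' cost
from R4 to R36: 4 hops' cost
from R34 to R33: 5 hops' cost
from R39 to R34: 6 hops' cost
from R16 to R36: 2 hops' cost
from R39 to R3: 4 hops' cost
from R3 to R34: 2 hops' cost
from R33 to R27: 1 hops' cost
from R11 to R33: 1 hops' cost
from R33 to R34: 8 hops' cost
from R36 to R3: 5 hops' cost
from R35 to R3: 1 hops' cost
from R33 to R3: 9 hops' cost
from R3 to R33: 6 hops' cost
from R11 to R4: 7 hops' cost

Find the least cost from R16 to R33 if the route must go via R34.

14 hops' cost

Shortest R16→R34: R16 → R36 → R3 → R34 = 9
Best R34 to R33: R34 → R33 costing 5
Total via R34: 9 + 5 = 14 hops' cost.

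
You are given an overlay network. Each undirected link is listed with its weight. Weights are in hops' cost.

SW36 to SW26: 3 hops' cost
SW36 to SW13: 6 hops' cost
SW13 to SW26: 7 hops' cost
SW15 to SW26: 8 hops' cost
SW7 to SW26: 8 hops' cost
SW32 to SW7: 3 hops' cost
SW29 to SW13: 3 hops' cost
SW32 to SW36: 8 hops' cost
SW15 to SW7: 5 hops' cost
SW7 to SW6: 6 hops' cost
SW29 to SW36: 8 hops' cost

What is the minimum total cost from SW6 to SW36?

17 hops' cost

Running Dijkstra from SW6:
SW6: 0
SW7: 6  (via SW6)
SW32: 9  (via SW7)
SW15: 11  (via SW7)
SW26: 14  (via SW7)
SW36: 17  (via SW32)
Shortest route: SW6 → SW7 → SW32 → SW36 = 17 hops' cost.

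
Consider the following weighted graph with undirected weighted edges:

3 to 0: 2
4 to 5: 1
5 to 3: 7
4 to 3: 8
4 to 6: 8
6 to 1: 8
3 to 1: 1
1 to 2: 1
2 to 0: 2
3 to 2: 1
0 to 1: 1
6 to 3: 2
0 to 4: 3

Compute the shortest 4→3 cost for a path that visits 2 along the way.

6

Shortest 4→2: 4–0–2 = 5
Best 2 to 3: 2–3 costing 1
Total via 2: 5 + 1 = 6.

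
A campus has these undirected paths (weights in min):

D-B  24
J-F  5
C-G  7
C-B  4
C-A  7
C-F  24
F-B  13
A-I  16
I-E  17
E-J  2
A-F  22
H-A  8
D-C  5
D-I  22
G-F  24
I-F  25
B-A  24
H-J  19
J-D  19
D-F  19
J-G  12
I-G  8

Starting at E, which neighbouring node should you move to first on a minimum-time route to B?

Candidate routes:
E → J → D → C → B: 2+19+5+4 = 30
E → J → G → C → B: 2+12+7+4 = 25
E → J → F → B: 2+5+13 = 20
Cheapest is E → J → F → B at 20 min.
So from E the first move is to J.

J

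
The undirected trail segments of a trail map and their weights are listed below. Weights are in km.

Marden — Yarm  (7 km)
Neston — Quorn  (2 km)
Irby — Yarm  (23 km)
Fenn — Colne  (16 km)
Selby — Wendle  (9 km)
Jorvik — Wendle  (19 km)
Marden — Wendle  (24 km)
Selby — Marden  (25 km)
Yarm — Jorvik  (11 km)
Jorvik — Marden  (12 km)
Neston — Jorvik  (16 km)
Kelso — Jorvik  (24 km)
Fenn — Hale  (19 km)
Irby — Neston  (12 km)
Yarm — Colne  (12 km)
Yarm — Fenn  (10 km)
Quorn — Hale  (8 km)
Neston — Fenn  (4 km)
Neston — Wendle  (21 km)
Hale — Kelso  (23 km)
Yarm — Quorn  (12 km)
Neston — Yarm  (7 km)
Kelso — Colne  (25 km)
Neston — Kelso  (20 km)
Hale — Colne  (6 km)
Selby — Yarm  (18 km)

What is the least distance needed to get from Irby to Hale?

Shortest distances from Irby:
Irby: 0
Neston: 12  (via Irby)
Quorn: 14  (via Neston)
Fenn: 16  (via Neston)
Yarm: 19  (via Neston)
Hale: 22  (via Quorn)
Shortest route: Irby–Neston–Quorn–Hale = 22 km.

22 km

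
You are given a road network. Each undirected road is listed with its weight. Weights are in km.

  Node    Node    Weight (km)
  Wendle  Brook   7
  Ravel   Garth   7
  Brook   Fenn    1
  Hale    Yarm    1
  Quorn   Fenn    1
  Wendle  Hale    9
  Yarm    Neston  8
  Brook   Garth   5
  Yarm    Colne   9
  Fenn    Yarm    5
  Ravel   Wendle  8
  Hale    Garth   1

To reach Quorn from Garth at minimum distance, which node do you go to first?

Compare a few routes:
Garth → Hale → Yarm → Fenn → Quorn: 1+1+5+1 = 8
Garth → Brook → Fenn → Quorn: 5+1+1 = 7
The minimum is 7 km via Garth → Brook → Fenn → Quorn.
So from Garth the first move is to Brook.

Brook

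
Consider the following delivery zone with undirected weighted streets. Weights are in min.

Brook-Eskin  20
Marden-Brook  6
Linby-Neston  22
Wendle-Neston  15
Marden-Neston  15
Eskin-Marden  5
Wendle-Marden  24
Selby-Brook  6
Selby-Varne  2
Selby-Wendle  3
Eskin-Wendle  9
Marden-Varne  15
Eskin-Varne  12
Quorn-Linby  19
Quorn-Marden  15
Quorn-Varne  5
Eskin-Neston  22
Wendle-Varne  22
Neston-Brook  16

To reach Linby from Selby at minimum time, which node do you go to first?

Varne

Enumerating some paths:
Selby → Brook → Neston → Linby: 6+16+22 = 44
Selby → Varne → Quorn → Linby: 2+5+19 = 26
Selby → Wendle → Neston → Linby: 3+15+22 = 40
Cheapest is Selby → Varne → Quorn → Linby at 26 min.
So from Selby the first move is to Varne.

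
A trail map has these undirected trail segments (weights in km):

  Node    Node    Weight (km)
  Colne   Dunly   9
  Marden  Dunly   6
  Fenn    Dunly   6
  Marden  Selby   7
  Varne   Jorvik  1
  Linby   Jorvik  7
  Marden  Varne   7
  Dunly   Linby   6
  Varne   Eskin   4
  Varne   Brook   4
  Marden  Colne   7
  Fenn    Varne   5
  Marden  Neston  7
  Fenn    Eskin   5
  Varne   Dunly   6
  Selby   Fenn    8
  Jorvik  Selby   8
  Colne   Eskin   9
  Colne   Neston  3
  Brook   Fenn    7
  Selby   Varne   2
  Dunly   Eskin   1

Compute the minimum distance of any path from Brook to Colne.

17 km

Enumerating some paths:
Brook–Varne–Dunly–Colne: 4+6+9 = 19
Brook–Varne–Eskin–Colne: 4+4+9 = 17
Brook–Varne–Eskin–Dunly–Colne: 4+4+1+9 = 18
Brook–Varne–Marden–Colne: 4+7+7 = 18
Cheapest is Brook–Varne–Eskin–Colne at 17 km.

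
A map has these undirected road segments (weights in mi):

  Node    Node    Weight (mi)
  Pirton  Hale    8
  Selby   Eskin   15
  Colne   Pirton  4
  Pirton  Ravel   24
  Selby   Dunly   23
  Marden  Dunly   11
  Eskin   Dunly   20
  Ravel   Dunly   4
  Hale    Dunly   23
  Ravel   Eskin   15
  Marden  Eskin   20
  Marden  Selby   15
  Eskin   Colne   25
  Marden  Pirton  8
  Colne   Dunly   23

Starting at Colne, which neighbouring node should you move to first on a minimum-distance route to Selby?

Pirton

Candidate routes:
Colne–Dunly–Selby: 23+23 = 46
Colne–Eskin–Selby: 25+15 = 40
Colne–Pirton–Marden–Selby: 4+8+15 = 27
Cheapest is Colne–Pirton–Marden–Selby at 27 mi.
So from Colne the first move is to Pirton.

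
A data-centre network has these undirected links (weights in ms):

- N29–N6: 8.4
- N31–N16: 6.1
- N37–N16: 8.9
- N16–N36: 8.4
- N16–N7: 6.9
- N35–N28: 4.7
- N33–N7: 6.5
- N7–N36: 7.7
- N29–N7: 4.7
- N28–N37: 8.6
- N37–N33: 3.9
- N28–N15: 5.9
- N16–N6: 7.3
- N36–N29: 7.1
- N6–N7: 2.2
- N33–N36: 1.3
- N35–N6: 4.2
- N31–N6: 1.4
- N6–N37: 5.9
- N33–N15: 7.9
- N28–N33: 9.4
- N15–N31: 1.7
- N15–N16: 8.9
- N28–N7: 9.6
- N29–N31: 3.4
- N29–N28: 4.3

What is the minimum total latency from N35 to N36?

14.1 ms

Shortest distances from N35:
N35: 0
N6: 4.2  (via N35)
N28: 4.7  (via N35)
N31: 5.6  (via N6)
N7: 6.4  (via N6)
N15: 7.3  (via N31)
N29: 9  (via N28)
N37: 10.1  (via N6)
N16: 11.5  (via N6)
N33: 12.9  (via N7)
N36: 14.1  (via N7)
Shortest route: N35–N6–N7–N36 = 14.1 ms.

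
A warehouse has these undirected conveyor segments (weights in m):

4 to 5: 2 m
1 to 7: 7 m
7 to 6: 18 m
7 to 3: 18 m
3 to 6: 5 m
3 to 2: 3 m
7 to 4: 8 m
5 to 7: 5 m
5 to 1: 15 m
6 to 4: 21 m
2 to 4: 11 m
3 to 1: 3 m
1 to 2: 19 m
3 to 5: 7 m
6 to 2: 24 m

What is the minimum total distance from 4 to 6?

Compare a few routes:
4 → 5 → 3 → 6: 2+7+5 = 14
4 → 2 → 3 → 6: 11+3+5 = 19
4 → 6: 21 = 21
Cheapest is 4 → 5 → 3 → 6 at 14 m.

14 m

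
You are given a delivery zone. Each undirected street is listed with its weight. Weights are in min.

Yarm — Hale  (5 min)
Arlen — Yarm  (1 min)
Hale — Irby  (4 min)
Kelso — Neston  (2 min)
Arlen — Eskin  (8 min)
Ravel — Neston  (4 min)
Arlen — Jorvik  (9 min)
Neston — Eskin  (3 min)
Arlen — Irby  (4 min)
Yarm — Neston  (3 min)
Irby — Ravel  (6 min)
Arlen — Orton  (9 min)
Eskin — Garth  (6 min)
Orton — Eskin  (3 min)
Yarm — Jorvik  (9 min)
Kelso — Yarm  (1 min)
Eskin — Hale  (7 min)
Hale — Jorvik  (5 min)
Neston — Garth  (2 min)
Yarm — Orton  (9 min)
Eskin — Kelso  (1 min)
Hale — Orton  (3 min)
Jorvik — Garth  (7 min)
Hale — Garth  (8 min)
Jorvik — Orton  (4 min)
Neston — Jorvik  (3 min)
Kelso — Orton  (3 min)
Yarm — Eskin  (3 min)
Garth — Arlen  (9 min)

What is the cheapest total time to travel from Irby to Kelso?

6 min

Shortest distances from Irby:
Irby: 0
Arlen: 4  (via Irby)
Hale: 4  (via Irby)
Yarm: 5  (via Arlen)
Ravel: 6  (via Irby)
Kelso: 6  (via Yarm)
Shortest route: Irby → Arlen → Yarm → Kelso = 6 min.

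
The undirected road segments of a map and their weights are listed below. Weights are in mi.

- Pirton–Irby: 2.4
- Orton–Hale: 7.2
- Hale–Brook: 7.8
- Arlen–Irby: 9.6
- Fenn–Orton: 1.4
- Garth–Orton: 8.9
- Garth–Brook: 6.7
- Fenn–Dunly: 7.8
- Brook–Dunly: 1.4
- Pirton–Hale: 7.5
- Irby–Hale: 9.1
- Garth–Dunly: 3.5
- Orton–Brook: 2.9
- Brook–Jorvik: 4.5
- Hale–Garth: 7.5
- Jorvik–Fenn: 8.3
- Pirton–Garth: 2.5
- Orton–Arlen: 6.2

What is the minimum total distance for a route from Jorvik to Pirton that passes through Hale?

19.8 mi

Shortest Jorvik→Hale: Jorvik–Brook–Hale = 12.3
Shortest Hale→Pirton: Hale–Pirton = 7.5
Total via Hale: 12.3 + 7.5 = 19.8 mi.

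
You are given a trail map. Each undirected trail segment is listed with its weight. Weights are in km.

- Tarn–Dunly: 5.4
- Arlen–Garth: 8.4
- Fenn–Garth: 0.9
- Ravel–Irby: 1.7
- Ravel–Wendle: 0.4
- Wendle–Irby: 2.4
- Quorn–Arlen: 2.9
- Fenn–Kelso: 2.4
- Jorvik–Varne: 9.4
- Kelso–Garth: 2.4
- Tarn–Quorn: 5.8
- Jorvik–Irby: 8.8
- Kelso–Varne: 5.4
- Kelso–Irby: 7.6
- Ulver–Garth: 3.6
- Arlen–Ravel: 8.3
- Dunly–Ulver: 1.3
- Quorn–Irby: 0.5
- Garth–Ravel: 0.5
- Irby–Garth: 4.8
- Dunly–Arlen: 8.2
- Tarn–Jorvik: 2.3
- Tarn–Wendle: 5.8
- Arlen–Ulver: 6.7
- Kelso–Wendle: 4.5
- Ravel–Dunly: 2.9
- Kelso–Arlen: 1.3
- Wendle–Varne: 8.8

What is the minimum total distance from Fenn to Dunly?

4.3 km

Running Dijkstra from Fenn:
Fenn: 0
Garth: 0.9  (via Fenn)
Ravel: 1.4  (via Garth)
Wendle: 1.8  (via Ravel)
Kelso: 2.4  (via Fenn)
Irby: 3.1  (via Ravel)
Quorn: 3.6  (via Irby)
Arlen: 3.7  (via Kelso)
Dunly: 4.3  (via Ravel)
Shortest route: Fenn–Garth–Ravel–Dunly = 4.3 km.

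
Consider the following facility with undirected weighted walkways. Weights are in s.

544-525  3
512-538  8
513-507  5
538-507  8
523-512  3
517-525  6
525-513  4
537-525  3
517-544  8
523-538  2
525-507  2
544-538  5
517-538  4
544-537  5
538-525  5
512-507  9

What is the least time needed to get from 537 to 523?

10 s

Compare a few routes:
537–544–538–523: 5+5+2 = 12
537–525–538–523: 3+5+2 = 10
537–525–544–538–523: 3+3+5+2 = 13
537–525–517–538–523: 3+6+4+2 = 15
The minimum is 10 s via 537–525–538–523.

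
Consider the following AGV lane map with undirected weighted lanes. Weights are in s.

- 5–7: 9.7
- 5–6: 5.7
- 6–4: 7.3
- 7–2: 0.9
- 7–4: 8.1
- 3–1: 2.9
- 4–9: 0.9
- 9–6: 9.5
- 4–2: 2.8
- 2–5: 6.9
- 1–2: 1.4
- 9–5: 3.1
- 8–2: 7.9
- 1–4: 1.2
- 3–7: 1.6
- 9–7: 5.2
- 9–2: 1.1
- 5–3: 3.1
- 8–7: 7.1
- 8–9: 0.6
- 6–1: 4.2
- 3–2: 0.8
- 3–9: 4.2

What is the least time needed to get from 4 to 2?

Settle nodes by increasing distance from 4:
4: 0
9: 0.9  (via 4)
1: 1.2  (via 4)
8: 1.5  (via 9)
2: 2  (via 9)
Shortest route: 4 → 9 → 2 = 2 s.

2 s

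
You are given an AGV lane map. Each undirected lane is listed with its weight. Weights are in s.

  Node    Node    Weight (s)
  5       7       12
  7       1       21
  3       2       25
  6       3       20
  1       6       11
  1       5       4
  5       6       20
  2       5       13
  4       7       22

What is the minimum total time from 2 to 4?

Candidate routes:
2 - 3 - 6 - 1 - 5 - 7 - 4: 25+20+11+4+12+22 = 94
2 - 5 - 6 - 1 - 7 - 4: 13+20+11+21+22 = 87
2 - 5 - 1 - 7 - 4: 13+4+21+22 = 60
2 - 5 - 7 - 4: 13+12+22 = 47
The minimum is 47 s via 2 - 5 - 7 - 4.

47 s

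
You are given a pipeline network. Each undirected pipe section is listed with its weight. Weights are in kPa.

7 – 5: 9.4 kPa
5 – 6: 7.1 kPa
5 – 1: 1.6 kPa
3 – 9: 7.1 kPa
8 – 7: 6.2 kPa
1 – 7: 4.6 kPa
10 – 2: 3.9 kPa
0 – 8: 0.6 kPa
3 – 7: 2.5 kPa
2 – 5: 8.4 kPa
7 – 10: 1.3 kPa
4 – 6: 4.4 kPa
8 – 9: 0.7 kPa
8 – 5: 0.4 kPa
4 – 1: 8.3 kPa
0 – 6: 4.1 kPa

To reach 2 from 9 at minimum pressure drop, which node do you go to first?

8

Enumerating some paths:
9 → 8 → 5 → 1 → 7 → 10 → 2: 0.7+0.4+1.6+4.6+1.3+3.9 = 12.5
9 → 8 → 7 → 10 → 2: 0.7+6.2+1.3+3.9 = 12.1
9 → 8 → 5 → 2: 0.7+0.4+8.4 = 9.5
Cheapest is 9 → 8 → 5 → 2 at 9.5 kPa.
So from 9 the first move is to 8.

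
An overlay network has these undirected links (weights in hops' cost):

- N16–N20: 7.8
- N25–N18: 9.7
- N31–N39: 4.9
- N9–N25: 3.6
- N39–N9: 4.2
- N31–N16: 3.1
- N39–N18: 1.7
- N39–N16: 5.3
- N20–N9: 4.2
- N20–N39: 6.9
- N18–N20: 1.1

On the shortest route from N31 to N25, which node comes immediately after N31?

N39

Candidate routes:
N31–N39–N9–N25: 4.9+4.2+3.6 = 12.7
N31–N16–N39–N9–N25: 3.1+5.3+4.2+3.6 = 16.2
N31–N39–N18–N20–N9–N25: 4.9+1.7+1.1+4.2+3.6 = 15.5
Cheapest is N31–N39–N9–N25 at 12.7 hops' cost.
So from N31 the first move is to N39.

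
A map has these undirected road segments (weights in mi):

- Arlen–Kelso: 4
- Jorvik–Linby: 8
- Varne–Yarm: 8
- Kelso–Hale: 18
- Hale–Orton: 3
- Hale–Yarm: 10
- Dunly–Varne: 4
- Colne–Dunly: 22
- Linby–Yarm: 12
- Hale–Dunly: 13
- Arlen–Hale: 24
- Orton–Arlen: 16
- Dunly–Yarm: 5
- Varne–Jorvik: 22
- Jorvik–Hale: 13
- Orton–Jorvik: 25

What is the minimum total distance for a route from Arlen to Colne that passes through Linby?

79 mi

Shortest Arlen→Linby: Arlen → Orton → Hale → Jorvik → Linby = 40
Shortest Linby→Colne: Linby → Yarm → Dunly → Colne = 39
Total via Linby: 40 + 39 = 79 mi.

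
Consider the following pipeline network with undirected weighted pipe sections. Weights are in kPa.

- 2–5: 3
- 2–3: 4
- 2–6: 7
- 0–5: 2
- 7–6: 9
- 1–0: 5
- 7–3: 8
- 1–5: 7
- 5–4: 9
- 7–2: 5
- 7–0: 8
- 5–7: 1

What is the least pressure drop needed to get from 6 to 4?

Enumerating some paths:
6–2–7–5–4: 7+5+1+9 = 22
6–2–5–4: 7+3+9 = 19
Cheapest is 6–2–5–4 at 19 kPa.

19 kPa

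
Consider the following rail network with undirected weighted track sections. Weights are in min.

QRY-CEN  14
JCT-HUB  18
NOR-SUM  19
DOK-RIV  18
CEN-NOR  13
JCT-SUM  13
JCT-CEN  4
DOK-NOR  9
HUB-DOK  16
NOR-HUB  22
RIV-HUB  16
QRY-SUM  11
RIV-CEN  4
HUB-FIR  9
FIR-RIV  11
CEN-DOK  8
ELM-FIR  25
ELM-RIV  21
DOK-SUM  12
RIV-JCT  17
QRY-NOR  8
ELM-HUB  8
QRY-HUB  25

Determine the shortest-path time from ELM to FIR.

17 min

Running Dijkstra from ELM:
ELM: 0
HUB: 8  (via ELM)
FIR: 17  (via HUB)
Shortest route: ELM → HUB → FIR = 17 min.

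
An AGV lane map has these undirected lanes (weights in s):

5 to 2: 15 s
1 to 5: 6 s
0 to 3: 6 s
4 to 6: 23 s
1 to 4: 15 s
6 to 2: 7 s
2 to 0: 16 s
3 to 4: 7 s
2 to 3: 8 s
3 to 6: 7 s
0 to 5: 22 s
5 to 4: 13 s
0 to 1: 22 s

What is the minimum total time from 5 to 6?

Shortest distances from 5:
5: 0
1: 6  (via 5)
4: 13  (via 5)
2: 15  (via 5)
3: 20  (via 4)
0: 22  (via 5)
6: 22  (via 2)
Shortest route: 5–2–6 = 22 s.

22 s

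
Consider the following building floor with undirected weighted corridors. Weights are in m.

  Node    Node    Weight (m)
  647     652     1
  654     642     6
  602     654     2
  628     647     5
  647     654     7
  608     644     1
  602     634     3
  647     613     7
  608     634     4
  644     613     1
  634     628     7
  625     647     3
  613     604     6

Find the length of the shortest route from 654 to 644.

10 m

Settle nodes by increasing distance from 654:
654: 0
602: 2  (via 654)
634: 5  (via 602)
642: 6  (via 654)
647: 7  (via 654)
652: 8  (via 647)
608: 9  (via 634)
625: 10  (via 647)
644: 10  (via 608)
Shortest route: 654–602–634–608–644 = 10 m.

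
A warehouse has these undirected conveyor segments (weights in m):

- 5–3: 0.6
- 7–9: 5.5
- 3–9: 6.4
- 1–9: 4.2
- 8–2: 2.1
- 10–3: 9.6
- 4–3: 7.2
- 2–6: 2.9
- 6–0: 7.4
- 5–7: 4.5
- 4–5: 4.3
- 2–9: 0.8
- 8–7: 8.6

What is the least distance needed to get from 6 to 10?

19.7 m

Compare a few routes:
6 → 2 → 9 → 7 → 5 → 3 → 10: 2.9+0.8+5.5+4.5+0.6+9.6 = 23.9
6 → 2 → 9 → 7 → 5 → 4 → 3 → 10: 2.9+0.8+5.5+4.5+4.3+7.2+9.6 = 34.8
6 → 2 → 8 → 7 → 5 → 3 → 10: 2.9+2.1+8.6+4.5+0.6+9.6 = 28.3
6 → 2 → 9 → 3 → 10: 2.9+0.8+6.4+9.6 = 19.7
Cheapest is 6 → 2 → 9 → 3 → 10 at 19.7 m.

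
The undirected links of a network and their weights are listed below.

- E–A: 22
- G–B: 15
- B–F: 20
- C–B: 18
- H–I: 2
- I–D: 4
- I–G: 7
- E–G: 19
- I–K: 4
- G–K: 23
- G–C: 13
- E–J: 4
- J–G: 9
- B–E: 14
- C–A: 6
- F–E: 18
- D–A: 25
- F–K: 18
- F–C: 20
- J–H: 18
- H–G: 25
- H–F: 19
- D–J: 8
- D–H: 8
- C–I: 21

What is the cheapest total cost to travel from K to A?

30

Compare a few routes:
K - I - G - C - A: 4+7+13+6 = 30
K - I - C - A: 4+21+6 = 31
Cheapest is K - I - G - C - A at 30.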